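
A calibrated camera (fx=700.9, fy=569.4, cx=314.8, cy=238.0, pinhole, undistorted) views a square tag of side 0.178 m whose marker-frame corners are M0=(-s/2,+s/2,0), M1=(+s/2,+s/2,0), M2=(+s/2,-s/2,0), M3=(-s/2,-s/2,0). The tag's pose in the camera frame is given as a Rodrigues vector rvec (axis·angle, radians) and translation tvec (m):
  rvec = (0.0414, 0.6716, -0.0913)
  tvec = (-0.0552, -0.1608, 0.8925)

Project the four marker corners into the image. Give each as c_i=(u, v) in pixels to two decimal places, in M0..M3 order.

c0=(229.23, 198.45) c1=(333.90, 184.61) c2=(319.35, 63.90) c3=(216.20, 91.89)

Intrinsics K: fx=700.9, fy=569.4, cx=314.8, cy=238.0
Marker side s = 0.178 m; corners in marker frame (Z=0):
  M0 = (-0.0890, +0.0890, 0)
  M1 = (+0.0890, +0.0890, 0)
  M2 = (+0.0890, -0.0890, 0)
  M3 = (-0.0890, -0.0890, 0)
rvec = (0.0414, 0.6716, -0.0913), |rvec| = θ = 0.67904 rad = 38.906°
Rodrigues: sinθ=0.62805, 1−cosθ=0.22182; R = I + sinθ·[k]× + (1−cosθ)·[k]×²:
    [+0.77900 +0.09782 +0.61935]
    [-0.07107 +0.99517 -0.06779]
    [-0.62298 +0.00879 +0.78219]
t = (-0.0552, -0.1608, 0.8925) m
M0: Pc = R·M0+t = (-0.11583, -0.06591, +0.94873); u = 700.9·(-0.11583)/0.94873 + 314.8 = 229.2309, v = 569.4·(-0.06591)/0.94873 + 238.0 = 198.4455
M1: Pc = R·M1+t = (+0.02284, -0.07856, +0.83784); u = 700.9·(+0.02284)/0.83784 + 314.8 = 333.9045, v = 569.4·(-0.07856)/0.83784 + 238.0 = 184.6133
M2: Pc = R·M2+t = (+0.00543, -0.25569, +0.83627); u = 700.9·(+0.00543)/0.83627 + 314.8 = 319.3469, v = 569.4·(-0.25569)/0.83627 + 238.0 = 63.9028
M3: Pc = R·M3+t = (-0.13324, -0.24304, +0.94716); u = 700.9·(-0.13324)/0.94716 + 314.8 = 216.2047, v = 569.4·(-0.24304)/0.94716 + 238.0 = 91.8903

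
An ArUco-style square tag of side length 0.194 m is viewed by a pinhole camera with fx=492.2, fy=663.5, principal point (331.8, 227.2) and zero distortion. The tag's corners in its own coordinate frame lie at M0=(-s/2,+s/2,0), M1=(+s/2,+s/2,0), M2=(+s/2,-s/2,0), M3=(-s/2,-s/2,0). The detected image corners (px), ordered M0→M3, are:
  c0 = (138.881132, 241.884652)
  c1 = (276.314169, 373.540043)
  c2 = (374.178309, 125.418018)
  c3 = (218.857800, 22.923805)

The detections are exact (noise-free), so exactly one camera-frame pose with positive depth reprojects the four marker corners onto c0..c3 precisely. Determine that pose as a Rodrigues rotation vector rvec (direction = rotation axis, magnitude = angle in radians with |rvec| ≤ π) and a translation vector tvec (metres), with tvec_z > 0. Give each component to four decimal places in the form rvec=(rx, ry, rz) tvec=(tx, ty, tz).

Intrinsics K: fx=492.2, fy=663.5, cx=331.8, cy=227.2
Marker side s = 0.194 m; corners in marker frame (Z=0):
  M0 = (-0.0970, +0.0970, 0)
  M1 = (+0.0970, +0.0970, 0)
  M2 = (+0.0970, -0.0970, 0)
  M3 = (-0.0970, -0.0970, 0)
Detected image corners:
  c0 = (138.881132, 241.884652) px
  c1 = (276.314169, 373.540043) px
  c2 = (374.178309, 125.418018) px
  c3 = (218.857800, 22.923805) px
Planar DLT: solve 8×8 A·h = b for H (H[2,2]=1):
  H  [+568.32618 -408.90175 +246.04692]
  H  [+464.38675 +1233.42941 +188.84008]
  H  [-0.73544 +0.18314 +1.00000]
B = K⁻¹H; ‖b₁‖=2.042214, ‖b₂‖=2.042214; λ = 2/(‖b₁‖+‖b₂‖) = 0.489665, sign → tz>0 ⇒ λ=+0.489665
r₁ = λ·B[:,0] = (+0.80816,+0.46603,-0.36012); r₂ = λ·B[:,1] = (-0.46725,+0.87957,+0.08968)
r₃ = r₁×r₂ = (+0.35854,+0.09579,+0.92859); SVD([r₁ r₂ r₃]) → R = UVᵀ:
  R  [+0.80816 -0.46725 +0.35854]
  R  [+0.46603 +0.87957 +0.09579]
  R  [-0.36012 +0.08968 +0.92859]
t = (-0.08531, -0.02831, +0.48966) m
tr R = 2.616314; θ = arccos((tr R − 1)/2) = 0.629780 rad = 36.084°
axis k = ((R−Rᵀ)₃₂, (R−Rᵀ)₁₃, (R−Rᵀ)₂₁) / (2 sinθ) = (-0.005191, +0.610105, +0.792304)
rvec = θ·k = (-0.003269, +0.384232, +0.498977)

rvec=(-0.0033, 0.3842, 0.4990) tvec=(-0.0853, -0.0283, 0.4897)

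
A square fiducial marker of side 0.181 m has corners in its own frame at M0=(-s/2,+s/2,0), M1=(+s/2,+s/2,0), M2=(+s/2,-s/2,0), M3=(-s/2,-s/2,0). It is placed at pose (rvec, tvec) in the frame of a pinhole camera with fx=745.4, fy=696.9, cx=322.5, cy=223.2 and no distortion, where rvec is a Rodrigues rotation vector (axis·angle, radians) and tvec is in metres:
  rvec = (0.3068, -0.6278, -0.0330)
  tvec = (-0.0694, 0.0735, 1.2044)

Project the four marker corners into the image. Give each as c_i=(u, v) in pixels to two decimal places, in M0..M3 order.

Intrinsics K: fx=745.4, fy=696.9, cx=322.5, cy=223.2
Marker side s = 0.181 m; corners in marker frame (Z=0):
  M0 = (-0.0905, +0.0905, 0)
  M1 = (+0.0905, +0.0905, 0)
  M2 = (+0.0905, -0.0905, 0)
  M3 = (-0.0905, -0.0905, 0)
rvec = (0.3068, -0.6278, -0.0330), |rvec| = θ = 0.69953 rad = 40.080°
Rodrigues: sinθ=0.64386, 1−cosθ=0.23486; R = I + sinθ·[k]× + (1−cosθ)·[k]×²:
    [+0.81032 -0.06207 -0.58270]
    [-0.12281 +0.95430 -0.27244]
    [+0.57298 +0.29233 +0.76566]
t = (-0.0694, 0.0735, 1.2044) m
M0: Pc = R·M0+t = (-0.14835, +0.17098, +1.17900); u = 745.4·(-0.14835)/1.17900 + 322.5 = 228.7082, v = 696.9·(+0.17098)/1.17900 + 223.2 = 324.2646
M1: Pc = R·M1+t = (-0.00168, +0.14875, +1.28271); u = 745.4·(-0.00168)/1.28271 + 322.5 = 321.5218, v = 696.9·(+0.14875)/1.28271 + 223.2 = 304.0161
M2: Pc = R·M2+t = (+0.00955, -0.02398, +1.22980); u = 745.4·(+0.00955)/1.22980 + 322.5 = 328.2889, v = 696.9·(-0.02398)/1.22980 + 223.2 = 209.6116
M3: Pc = R·M3+t = (-0.13712, -0.00175, +1.12609); u = 745.4·(-0.13712)/1.12609 + 322.5 = 231.7375, v = 696.9·(-0.00175)/1.12609 + 223.2 = 222.1172

c0=(228.71, 324.26) c1=(321.52, 304.02) c2=(328.29, 209.61) c3=(231.74, 222.12)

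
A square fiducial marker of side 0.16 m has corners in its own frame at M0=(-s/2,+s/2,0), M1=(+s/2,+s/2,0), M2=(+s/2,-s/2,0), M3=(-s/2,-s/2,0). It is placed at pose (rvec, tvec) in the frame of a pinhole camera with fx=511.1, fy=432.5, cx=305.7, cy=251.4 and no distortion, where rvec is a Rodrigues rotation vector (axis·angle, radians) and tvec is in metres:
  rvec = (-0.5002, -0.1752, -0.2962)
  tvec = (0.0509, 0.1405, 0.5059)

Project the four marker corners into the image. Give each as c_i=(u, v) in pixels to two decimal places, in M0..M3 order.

Intrinsics K: fx=511.1, fy=432.5, cx=305.7, cy=251.4
Marker side s = 0.16 m; corners in marker frame (Z=0):
  M0 = (-0.0800, +0.0800, 0)
  M1 = (+0.0800, +0.0800, 0)
  M2 = (+0.0800, -0.0800, 0)
  M3 = (-0.0800, -0.0800, 0)
rvec = (-0.5002, -0.1752, -0.2962), |rvec| = θ = 0.60715 rad = 34.787°
Rodrigues: sinθ=0.57053, 1−cosθ=0.17872; R = I + sinθ·[k]× + (1−cosθ)·[k]×²:
    [+0.94258 +0.32082 -0.09280]
    [-0.23585 +0.83616 +0.49519]
    [+0.23646 -0.44487 +0.86381]
t = (0.0509, 0.1405, 0.5059) m
M0: Pc = R·M0+t = (+0.00116, +0.22626, +0.45139); u = 511.1·(+0.00116)/0.45139 + 305.7 = 307.0126, v = 432.5·(+0.22626)/0.45139 + 251.4 = 468.1903
M1: Pc = R·M1+t = (+0.15197, +0.18853, +0.48923); u = 511.1·(+0.15197)/0.48923 + 305.7 = 464.4668, v = 432.5·(+0.18853)/0.48923 + 251.4 = 418.0650
M2: Pc = R·M2+t = (+0.10064, +0.05474, +0.56041); u = 511.1·(+0.10064)/0.56041 + 305.7 = 397.4860, v = 432.5·(+0.05474)/0.56041 + 251.4 = 293.6458
M3: Pc = R·M3+t = (-0.05017, +0.09247, +0.52257); u = 511.1·(-0.05017)/0.52257 + 305.7 = 256.6291, v = 432.5·(+0.09247)/0.52257 + 251.4 = 327.9356

c0=(307.01, 468.19) c1=(464.47, 418.06) c2=(397.49, 293.65) c3=(256.63, 327.94)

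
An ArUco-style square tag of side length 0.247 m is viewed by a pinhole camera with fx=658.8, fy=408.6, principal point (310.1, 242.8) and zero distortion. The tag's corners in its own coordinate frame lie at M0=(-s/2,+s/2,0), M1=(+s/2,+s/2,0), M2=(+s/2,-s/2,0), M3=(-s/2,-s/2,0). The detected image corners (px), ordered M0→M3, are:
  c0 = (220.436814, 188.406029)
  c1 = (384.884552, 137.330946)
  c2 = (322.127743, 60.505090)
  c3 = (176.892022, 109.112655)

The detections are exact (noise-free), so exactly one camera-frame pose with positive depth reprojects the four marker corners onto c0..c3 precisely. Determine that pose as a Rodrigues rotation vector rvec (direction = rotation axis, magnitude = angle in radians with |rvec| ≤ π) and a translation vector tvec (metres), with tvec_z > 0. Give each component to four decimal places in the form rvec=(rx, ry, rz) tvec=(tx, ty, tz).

rvec=(-0.3980, 0.2393, -0.3969) tvec=(-0.0526, -0.2765, 0.9367)

Intrinsics K: fx=658.8, fy=408.6, cx=310.1, cy=242.8
Marker side s = 0.247 m; corners in marker frame (Z=0):
  M0 = (-0.1235, +0.1235, 0)
  M1 = (+0.1235, +0.1235, 0)
  M2 = (+0.1235, -0.1235, 0)
  M3 = (-0.1235, -0.1235, 0)
Detected image corners:
  c0 = (220.436814, 188.406029) px
  c1 = (384.884552, 137.330946) px
  c2 = (322.127743, 60.505090) px
  c3 = (176.892022, 109.112655) px
Planar DLT: solve 8×8 A·h = b for H (H[2,2]=1):
  H  [+581.08646 +90.72411 +273.10299]
  H  [-221.09015 +260.64158 +122.16557]
  H  [-0.15811 -0.44806 +1.00000]
B = K⁻¹H; ‖b₁‖=1.067590, ‖b₂‖=1.067590; λ = 2/(‖b₁‖+‖b₂‖) = 0.936690, sign → tz>0 ⇒ λ=+0.936690
r₁ = λ·B[:,0] = (+0.89591,-0.41883,-0.14810); r₂ = λ·B[:,1] = (+0.32654,+0.84689,-0.41969)
r₃ = r₁×r₂ = (+0.30120,+0.32764,+0.89550); SVD([r₁ r₂ r₃]) → R = UVᵀ:
  R  [+0.89591 +0.32654 +0.30120]
  R  [-0.41883 +0.84689 +0.32764]
  R  [-0.14810 -0.41969 +0.89550]
t = (-0.05260, -0.27655, +0.93669) m
tr R = 2.638304; θ = arccos((tr R − 1)/2) = 0.610865 rad = 35.000°
axis k = ((R−Rᵀ)₃₂, (R−Rᵀ)₁₃, (R−Rᵀ)₂₁) / (2 sinθ) = (-0.651467, +0.391665, -0.649760)
rvec = θ·k = (-0.397959, +0.239255, -0.396916)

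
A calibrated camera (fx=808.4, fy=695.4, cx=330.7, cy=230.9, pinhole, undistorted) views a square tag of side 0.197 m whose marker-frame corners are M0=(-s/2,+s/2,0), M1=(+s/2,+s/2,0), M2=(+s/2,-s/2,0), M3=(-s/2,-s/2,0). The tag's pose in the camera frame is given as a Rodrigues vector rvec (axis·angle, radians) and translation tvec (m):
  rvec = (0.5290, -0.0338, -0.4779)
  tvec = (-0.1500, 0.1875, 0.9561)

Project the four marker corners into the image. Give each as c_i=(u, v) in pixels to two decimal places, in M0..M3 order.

c0=(174.90, 440.88) c1=(314.46, 383.13) c2=(236.55, 284.27) c3=(83.70, 350.04)

Intrinsics K: fx=808.4, fy=695.4, cx=330.7, cy=230.9
Marker side s = 0.197 m; corners in marker frame (Z=0):
  M0 = (-0.0985, +0.0985, 0)
  M1 = (+0.0985, +0.0985, 0)
  M2 = (+0.0985, -0.0985, 0)
  M3 = (-0.0985, -0.0985, 0)
rvec = (0.5290, -0.0338, -0.4779), |rvec| = θ = 0.71370 rad = 40.892°
Rodrigues: sinθ=0.65464, 1−cosθ=0.24406; R = I + sinθ·[k]× + (1−cosθ)·[k]×²:
    [+0.89002 +0.42978 -0.15213]
    [-0.44692 +0.75649 -0.47748]
    [-0.09013 +0.49296 +0.86537]
t = (-0.1500, 0.1875, 0.9561) m
M0: Pc = R·M0+t = (-0.19533, +0.30604, +1.01353); u = 808.4·(-0.19533)/1.01353 + 330.7 = 174.9007, v = 695.4·(+0.30604)/1.01353 + 230.9 = 440.8753
M1: Pc = R·M1+t = (-0.02000, +0.21799, +0.99578); u = 808.4·(-0.02000)/0.99578 + 330.7 = 314.4642, v = 695.4·(+0.21799)/0.99578 + 230.9 = 383.1349
M2: Pc = R·M2+t = (-0.10467, +0.06896, +0.89867); u = 808.4·(-0.10467)/0.89867 + 330.7 = 236.5469, v = 695.4·(+0.06896)/0.89867 + 230.9 = 284.2656
M3: Pc = R·M3+t = (-0.28000, +0.15701, +0.91642); u = 808.4·(-0.28000)/0.91642 + 330.7 = 83.7035, v = 695.4·(+0.15701)/0.91642 + 230.9 = 350.0403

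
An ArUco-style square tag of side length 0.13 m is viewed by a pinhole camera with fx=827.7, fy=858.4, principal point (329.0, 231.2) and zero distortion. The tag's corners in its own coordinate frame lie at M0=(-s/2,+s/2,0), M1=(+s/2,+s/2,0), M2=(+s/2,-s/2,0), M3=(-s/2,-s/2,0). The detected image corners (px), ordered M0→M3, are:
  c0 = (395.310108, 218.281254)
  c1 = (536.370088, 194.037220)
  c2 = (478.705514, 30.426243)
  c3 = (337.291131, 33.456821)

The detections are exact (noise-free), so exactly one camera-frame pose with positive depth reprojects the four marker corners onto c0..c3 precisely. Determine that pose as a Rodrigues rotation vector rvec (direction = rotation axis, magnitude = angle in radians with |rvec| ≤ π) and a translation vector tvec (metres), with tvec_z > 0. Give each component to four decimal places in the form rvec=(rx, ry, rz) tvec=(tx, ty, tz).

rvec=(-0.2850, -0.5363, -0.2290) tvec=(0.0786, -0.0779, 0.5841)

Intrinsics K: fx=827.7, fy=858.4, cx=329.0, cy=231.2
Marker side s = 0.13 m; corners in marker frame (Z=0):
  M0 = (-0.0650, +0.0650, 0)
  M1 = (+0.0650, +0.0650, 0)
  M2 = (+0.0650, -0.0650, 0)
  M3 = (-0.0650, -0.0650, 0)
Detected image corners:
  c0 = (395.310108, 218.281254) px
  c1 = (536.370088, 194.037220) px
  c2 = (478.705514, 30.426243) px
  c3 = (337.291131, 33.456821) px
Planar DLT: solve 8×8 A·h = b for H (H[2,2]=1):
  H  [+1483.63804 +290.63533 +440.42825]
  H  [+5.18839 +1293.29372 +116.64893]
  H  [+0.90902 -0.35297 +1.00000]
B = K⁻¹H; ‖b₁‖=1.712178, ‖b₂‖=1.712178; λ = 2/(‖b₁‖+‖b₂‖) = 0.584052, sign → tz>0 ⇒ λ=+0.584052
r₁ = λ·B[:,0] = (+0.83587,-0.13946,+0.53091); r₂ = λ·B[:,1] = (+0.28703,+0.93548,-0.20615)
r₃ = r₁×r₂ = (-0.46791,+0.32470,+0.82197); SVD([r₁ r₂ r₃]) → R = UVᵀ:
  R  [+0.83587 +0.28703 -0.46791]
  R  [-0.13946 +0.93548 +0.32470]
  R  [+0.53091 -0.20615 +0.82197]
t = (+0.07863, -0.07794, +0.58405) m
tr R = 2.593317; θ = arccos((tr R − 1)/2) = 0.649050 rad = 37.188°
axis k = ((R−Rᵀ)₃₂, (R−Rᵀ)₁₃, (R−Rᵀ)₂₁) / (2 sinθ) = (-0.439140, -0.826248, -0.352804)
rvec = θ·k = (-0.285024, -0.536276, -0.228987)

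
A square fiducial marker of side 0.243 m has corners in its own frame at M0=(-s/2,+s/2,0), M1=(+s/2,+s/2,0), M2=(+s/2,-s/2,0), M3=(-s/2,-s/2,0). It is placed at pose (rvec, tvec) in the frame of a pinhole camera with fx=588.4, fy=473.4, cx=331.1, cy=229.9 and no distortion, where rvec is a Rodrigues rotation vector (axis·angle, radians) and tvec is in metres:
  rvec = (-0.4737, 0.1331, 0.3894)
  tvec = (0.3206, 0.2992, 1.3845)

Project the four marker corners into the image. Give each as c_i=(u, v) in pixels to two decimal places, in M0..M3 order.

c0=(400.81, 354.56) c1=(503.96, 388.88) c2=(531.55, 310.64) c3=(434.60, 281.49)

Intrinsics K: fx=588.4, fy=473.4, cx=331.1, cy=229.9
Marker side s = 0.243 m; corners in marker frame (Z=0):
  M0 = (-0.1215, +0.1215, 0)
  M1 = (+0.1215, +0.1215, 0)
  M2 = (+0.1215, -0.1215, 0)
  M3 = (-0.1215, -0.1215, 0)
rvec = (-0.4737, 0.1331, 0.3894), |rvec| = θ = 0.62749 rad = 35.952°
Rodrigues: sinθ=0.58711, 1−cosθ=0.19049; R = I + sinθ·[k]× + (1−cosθ)·[k]×²:
    [+0.91807 -0.39485 +0.03529]
    [+0.33384 +0.81808 +0.46830]
    [-0.21378 -0.41815 +0.88287]
t = (0.3206, 0.2992, 1.3845) m
M0: Pc = R·M0+t = (+0.16108, +0.35803, +1.35967); u = 588.4·(+0.16108)/1.35967 + 331.1 = 400.8080, v = 473.4·(+0.35803)/1.35967 + 229.9 = 354.5579
M1: Pc = R·M1+t = (+0.38417, +0.43916, +1.30772); u = 588.4·(+0.38417)/1.30772 + 331.1 = 503.9551, v = 473.4·(+0.43916)/1.30772 + 229.9 = 388.8768
M2: Pc = R·M2+t = (+0.48012, +0.24037, +1.40933); u = 588.4·(+0.48012)/1.40933 + 331.1 = 531.5514, v = 473.4·(+0.24037)/1.40933 + 229.9 = 310.6397
M3: Pc = R·M3+t = (+0.25703, +0.15924, +1.46128); u = 588.4·(+0.25703)/1.46128 + 331.1 = 434.5955, v = 473.4·(+0.15924)/1.46128 + 229.9 = 281.4885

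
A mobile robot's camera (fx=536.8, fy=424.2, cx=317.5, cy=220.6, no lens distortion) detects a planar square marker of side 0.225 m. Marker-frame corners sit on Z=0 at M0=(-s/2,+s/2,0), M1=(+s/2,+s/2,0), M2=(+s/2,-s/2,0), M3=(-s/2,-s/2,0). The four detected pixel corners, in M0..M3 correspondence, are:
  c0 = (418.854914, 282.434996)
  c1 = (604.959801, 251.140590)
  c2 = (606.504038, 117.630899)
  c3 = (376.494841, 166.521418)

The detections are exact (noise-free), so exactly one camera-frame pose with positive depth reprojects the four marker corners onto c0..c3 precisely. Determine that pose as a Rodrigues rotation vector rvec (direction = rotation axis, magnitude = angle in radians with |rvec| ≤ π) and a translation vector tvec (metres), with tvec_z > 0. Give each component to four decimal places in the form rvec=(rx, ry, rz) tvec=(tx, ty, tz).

rvec=(0.6486, 0.1057, -0.2956) tvec=(0.2022, -0.0122, 0.5976)

Intrinsics K: fx=536.8, fy=424.2, cx=317.5, cy=220.6
Marker side s = 0.225 m; corners in marker frame (Z=0):
  M0 = (-0.1125, +0.1125, 0)
  M1 = (+0.1125, +0.1125, 0)
  M2 = (+0.1125, -0.1125, 0)
  M3 = (-0.1125, -0.1125, 0)
Detected image corners:
  c0 = (418.854914, 282.434996) px
  c1 = (604.959801, 251.140590) px
  c2 = (606.504038, 117.630899) px
  c3 = (376.494841, 166.521418) px
Planar DLT: solve 8×8 A·h = b for H (H[2,2]=1):
  H  [+755.71338 +580.23061 +499.12172]
  H  [-238.45087 +750.94495 +211.94013]
  H  [-0.31563 +0.96883 +1.00000]
B = K⁻¹H; ‖b₁‖=1.673446, ‖b₂‖=1.673446; λ = 2/(‖b₁‖+‖b₂‖) = 0.597569, sign → tz>0 ⇒ λ=+0.597569
r₁ = λ·B[:,0] = (+0.95282,-0.23782,-0.18861); r₂ = λ·B[:,1] = (+0.30349,+0.75678,+0.57894)
r₃ = r₁×r₂ = (+0.00505,-0.60887,+0.79325); SVD([r₁ r₂ r₃]) → R = UVᵀ:
  R  [+0.95282 +0.30349 +0.00505]
  R  [-0.23782 +0.75678 -0.60887]
  R  [-0.18861 +0.57894 +0.79325]
t = (+0.20218, -0.01220, +0.59757) m
tr R = 2.502858; θ = arccos((tr R − 1)/2) = 0.720571 rad = 41.286°
axis k = ((R−Rᵀ)₃₂, (R−Rᵀ)₁₃, (R−Rᵀ)₂₁) / (2 sinθ) = (+0.900111, +0.146753, -0.410201)
rvec = θ·k = (+0.648594, +0.105746, -0.295579)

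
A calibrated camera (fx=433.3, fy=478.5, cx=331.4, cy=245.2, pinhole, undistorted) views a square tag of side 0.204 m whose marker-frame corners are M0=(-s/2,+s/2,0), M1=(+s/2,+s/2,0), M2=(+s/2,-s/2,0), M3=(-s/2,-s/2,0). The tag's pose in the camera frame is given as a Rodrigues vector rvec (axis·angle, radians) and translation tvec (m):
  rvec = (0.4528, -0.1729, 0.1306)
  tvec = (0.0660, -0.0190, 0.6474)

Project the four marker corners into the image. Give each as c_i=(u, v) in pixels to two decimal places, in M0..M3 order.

c0=(298.88, 290.18) c1=(422.27, 299.60) c2=(457.99, 167.73) c3=(318.81, 147.95)

Intrinsics K: fx=433.3, fy=478.5, cx=331.4, cy=245.2
Marker side s = 0.204 m; corners in marker frame (Z=0):
  M0 = (-0.1020, +0.1020, 0)
  M1 = (+0.1020, +0.1020, 0)
  M2 = (+0.1020, -0.1020, 0)
  M3 = (-0.1020, -0.1020, 0)
rvec = (0.4528, -0.1729, 0.1306), |rvec| = θ = 0.50197 rad = 28.761°
Rodrigues: sinθ=0.48116, 1−cosθ=0.12337; R = I + sinθ·[k]× + (1−cosθ)·[k]×²:
    [+0.97701 -0.16351 -0.13678]
    [+0.08685 +0.89127 -0.44508]
    [+0.19468 +0.42297 +0.88498]
t = (0.0660, -0.0190, 0.6474) m
M0: Pc = R·M0+t = (-0.05033, +0.06305, +0.67069); u = 433.3·(-0.05033)/0.67069 + 331.4 = 298.8816, v = 478.5·(+0.06305)/0.67069 + 245.2 = 290.1833
M1: Pc = R·M1+t = (+0.14898, +0.08077, +0.71040); u = 433.3·(+0.14898)/0.71040 + 331.4 = 422.2667, v = 478.5·(+0.08077)/0.71040 + 245.2 = 299.6029
M2: Pc = R·M2+t = (+0.18233, -0.10105, +0.62411); u = 433.3·(+0.18233)/0.62411 + 331.4 = 457.9876, v = 478.5·(-0.10105)/0.62411 + 245.2 = 167.7261
M3: Pc = R·M3+t = (-0.01698, -0.11877, +0.58440); u = 433.3·(-0.01698)/0.58440 + 331.4 = 318.8125, v = 478.5·(-0.11877)/0.58440 + 245.2 = 147.9535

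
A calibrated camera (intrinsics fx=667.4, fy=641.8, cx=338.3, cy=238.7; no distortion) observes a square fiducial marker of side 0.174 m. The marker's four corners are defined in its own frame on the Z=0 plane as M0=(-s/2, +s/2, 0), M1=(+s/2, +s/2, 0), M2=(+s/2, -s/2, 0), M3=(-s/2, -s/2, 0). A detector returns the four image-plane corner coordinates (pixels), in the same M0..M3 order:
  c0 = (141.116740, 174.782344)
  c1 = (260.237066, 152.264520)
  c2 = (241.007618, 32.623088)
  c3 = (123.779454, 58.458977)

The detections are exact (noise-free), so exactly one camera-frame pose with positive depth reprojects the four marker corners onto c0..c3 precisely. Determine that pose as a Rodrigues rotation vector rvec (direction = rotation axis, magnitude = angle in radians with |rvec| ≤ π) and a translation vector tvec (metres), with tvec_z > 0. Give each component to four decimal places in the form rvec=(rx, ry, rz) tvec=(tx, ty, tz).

Intrinsics K: fx=667.4, fy=641.8, cx=338.3, cy=238.7
Marker side s = 0.174 m; corners in marker frame (Z=0):
  M0 = (-0.0870, +0.0870, 0)
  M1 = (+0.0870, +0.0870, 0)
  M2 = (+0.0870, -0.0870, 0)
  M3 = (-0.0870, -0.0870, 0)
Detected image corners:
  c0 = (141.116740, 174.782344) px
  c1 = (260.237066, 152.264520) px
  c2 = (241.007618, 32.623088) px
  c3 = (123.779454, 58.458977) px
Planar DLT: solve 8×8 A·h = b for H (H[2,2]=1):
  H  [+645.62458 +92.55288 +190.58427]
  H  [-157.28812 +671.12475 +104.38285]
  H  [-0.17494 -0.06496 +1.00000]
B = K⁻¹H; ‖b₁‖=1.085470, ‖b₂‖=1.085470; λ = 2/(‖b₁‖+‖b₂‖) = 0.921260, sign → tz>0 ⇒ λ=+0.921260
r₁ = λ·B[:,0] = (+0.97289,-0.16584,-0.16116); r₂ = λ·B[:,1] = (+0.15809,+0.98561,-0.05984)
r₃ = r₁×r₂ = (+0.16877,+0.03274,+0.98511); SVD([r₁ r₂ r₃]) → R = UVᵀ:
  R  [+0.97289 +0.15809 +0.16877]
  R  [-0.16584 +0.98561 +0.03274]
  R  [-0.16116 -0.05984 +0.98511]
t = (-0.20390, -0.19280, +0.92126) m
tr R = 2.943616; θ = arccos((tr R − 1)/2) = 0.238014 rad = 13.637°
axis k = ((R−Rᵀ)₃₂, (R−Rᵀ)₁₃, (R−Rᵀ)₂₁) / (2 sinθ) = (-0.196334, +0.699685, -0.686945)
rvec = θ·k = (-0.046730, +0.166535, -0.163502)

rvec=(-0.0467, 0.1665, -0.1635) tvec=(-0.2039, -0.1928, 0.9213)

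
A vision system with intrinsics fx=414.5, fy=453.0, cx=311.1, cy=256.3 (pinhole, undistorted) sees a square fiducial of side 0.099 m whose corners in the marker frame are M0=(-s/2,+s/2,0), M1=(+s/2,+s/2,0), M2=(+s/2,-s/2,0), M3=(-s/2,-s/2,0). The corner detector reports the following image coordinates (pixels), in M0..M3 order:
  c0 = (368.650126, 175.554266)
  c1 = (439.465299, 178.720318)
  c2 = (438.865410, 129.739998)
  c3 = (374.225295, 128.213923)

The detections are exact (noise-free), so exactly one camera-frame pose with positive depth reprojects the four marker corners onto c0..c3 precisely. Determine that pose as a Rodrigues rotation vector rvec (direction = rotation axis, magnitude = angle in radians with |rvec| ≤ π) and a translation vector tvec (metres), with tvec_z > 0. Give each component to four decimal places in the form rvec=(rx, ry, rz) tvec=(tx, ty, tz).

rvec=(-0.6340, 0.1564, 0.1315) tvec=(0.1404, -0.1430, 0.6205)

Intrinsics K: fx=414.5, fy=453.0, cx=311.1, cy=256.3
Marker side s = 0.099 m; corners in marker frame (Z=0):
  M0 = (-0.0495, +0.0495, 0)
  M1 = (+0.0495, +0.0495, 0)
  M2 = (+0.0495, -0.0495, 0)
  M3 = (-0.0495, -0.0495, 0)
Detected image corners:
  c0 = (368.650126, 175.554266) px
  c1 = (439.465299, 178.720318) px
  c2 = (438.865410, 129.739998) px
  c3 = (374.225295, 128.213923) px
Planar DLT: solve 8×8 A·h = b for H (H[2,2]=1):
  H  [+561.66941 -403.29901 +404.85844]
  H  [-22.38223 +343.70790 +151.92897]
  H  [-0.29857 -0.93192 +1.00000]
B = K⁻¹H; ‖b₁‖=1.611555, ‖b₂‖=1.611555; λ = 2/(‖b₁‖+‖b₂‖) = 0.620519, sign → tz>0 ⇒ λ=+0.620519
r₁ = λ·B[:,0] = (+0.97989,+0.07416,-0.18527); r₂ = λ·B[:,1] = (-0.16973,+0.79799,-0.57828)
r₃ = r₁×r₂ = (+0.10495,+0.59809,+0.79453); SVD([r₁ r₂ r₃]) → R = UVᵀ:
  R  [+0.97989 -0.16973 +0.10495]
  R  [+0.07416 +0.79799 +0.59809]
  R  [-0.18527 -0.57828 +0.79453]
t = (+0.14036, -0.14297, +0.62052) m
tr R = 2.572403; θ = arccos((tr R − 1)/2) = 0.666159 rad = 38.168°
axis k = ((R−Rᵀ)₃₂, (R−Rᵀ)₁₃, (R−Rᵀ)₂₁) / (2 sinθ) = (-0.951799, +0.234818, +0.197332)
rvec = θ·k = (-0.634049, +0.156426, +0.131454)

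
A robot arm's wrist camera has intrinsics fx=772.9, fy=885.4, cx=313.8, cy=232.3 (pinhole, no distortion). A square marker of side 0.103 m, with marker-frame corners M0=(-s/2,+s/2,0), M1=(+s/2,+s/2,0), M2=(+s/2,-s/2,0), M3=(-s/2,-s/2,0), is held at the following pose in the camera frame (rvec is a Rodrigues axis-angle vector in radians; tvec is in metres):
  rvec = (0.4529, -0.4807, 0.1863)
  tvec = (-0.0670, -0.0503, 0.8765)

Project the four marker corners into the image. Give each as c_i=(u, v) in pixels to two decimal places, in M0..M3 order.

c0=(201.82, 223.96) c1=(283.31, 231.08) c2=(306.94, 139.56) c3=(223.09, 126.62)

Intrinsics K: fx=772.9, fy=885.4, cx=313.8, cy=232.3
Marker side s = 0.103 m; corners in marker frame (Z=0):
  M0 = (-0.0515, +0.0515, 0)
  M1 = (+0.0515, +0.0515, 0)
  M2 = (+0.0515, -0.0515, 0)
  M3 = (-0.0515, -0.0515, 0)
rvec = (0.4529, -0.4807, 0.1863), |rvec| = θ = 0.68622 rad = 39.318°
Rodrigues: sinθ=0.63362, 1−cosθ=0.22635; R = I + sinθ·[k]× + (1−cosθ)·[k]×²:
    [+0.87224 -0.27667 -0.40329]
    [+0.06737 +0.88472 -0.46123]
    [+0.48441 +0.37514 +0.79033]
t = (-0.0670, -0.0503, 0.8765) m
M0: Pc = R·M0+t = (-0.12617, -0.00821, +0.87087); u = 772.9·(-0.12617)/0.87087 + 313.8 = 201.8249, v = 885.4·(-0.00821)/0.87087 + 232.3 = 223.9566
M1: Pc = R·M1+t = (-0.03633, -0.00127, +0.92077); u = 772.9·(-0.03633)/0.92077 + 313.8 = 283.3060, v = 885.4·(-0.00127)/0.92077 + 232.3 = 231.0813
M2: Pc = R·M2+t = (-0.00783, -0.09239, +0.88213); u = 772.9·(-0.00783)/0.88213 + 313.8 = 306.9386, v = 885.4·(-0.09239)/0.88213 + 232.3 = 139.5637
M3: Pc = R·M3+t = (-0.09767, -0.09933, +0.83223); u = 772.9·(-0.09767)/0.83223 + 313.8 = 223.0913, v = 885.4·(-0.09933)/0.83223 + 232.3 = 126.6216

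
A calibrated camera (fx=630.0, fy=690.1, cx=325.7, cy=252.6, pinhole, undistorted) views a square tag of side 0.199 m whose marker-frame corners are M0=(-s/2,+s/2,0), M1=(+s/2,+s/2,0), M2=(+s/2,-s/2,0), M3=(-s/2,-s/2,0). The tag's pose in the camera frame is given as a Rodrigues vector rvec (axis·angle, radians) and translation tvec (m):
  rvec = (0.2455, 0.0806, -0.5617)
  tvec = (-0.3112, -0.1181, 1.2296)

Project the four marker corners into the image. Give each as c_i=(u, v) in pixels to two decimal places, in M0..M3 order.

Intrinsics K: fx=630.0, fy=690.1, cx=325.7, cy=252.6
Marker side s = 0.199 m; corners in marker frame (Z=0):
  M0 = (-0.0995, +0.0995, 0)
  M1 = (+0.0995, +0.0995, 0)
  M2 = (+0.0995, -0.0995, 0)
  M3 = (-0.0995, -0.0995, 0)
rvec = (0.2455, 0.0806, -0.5617), |rvec| = θ = 0.61828 rad = 35.425°
Rodrigues: sinθ=0.57964, 1−cosθ=0.18512; R = I + sinθ·[k]× + (1−cosθ)·[k]×²:
    [+0.84406 +0.53617 +0.00878]
    [-0.51701 +0.81802 -0.25208]
    [-0.14234 +0.20823 +0.96767]
t = (-0.3112, -0.1181, 1.2296) m
M0: Pc = R·M0+t = (-0.34183, +0.01474, +1.26448); u = 630.0·(-0.34183)/1.26448 + 325.7 = 155.3883, v = 690.1·(+0.01474)/1.26448 + 252.6 = 260.6420
M1: Pc = R·M1+t = (-0.17387, -0.08815, +1.23616); u = 630.0·(-0.17387)/1.23616 + 325.7 = 237.0899, v = 690.1·(-0.08815)/1.23616 + 252.6 = 203.3896
M2: Pc = R·M2+t = (-0.28057, -0.25094, +1.19472); u = 630.0·(-0.28057)/1.19472 + 325.7 = 177.7522, v = 690.1·(-0.25094)/1.19472 + 252.6 = 107.6532
M3: Pc = R·M3+t = (-0.44853, -0.14805, +1.22304); u = 630.0·(-0.44853)/1.22304 + 325.7 = 94.6568, v = 690.1·(-0.14805)/1.22304 + 252.6 = 169.0627

c0=(155.39, 260.64) c1=(237.09, 203.39) c2=(177.75, 107.65) c3=(94.66, 169.06)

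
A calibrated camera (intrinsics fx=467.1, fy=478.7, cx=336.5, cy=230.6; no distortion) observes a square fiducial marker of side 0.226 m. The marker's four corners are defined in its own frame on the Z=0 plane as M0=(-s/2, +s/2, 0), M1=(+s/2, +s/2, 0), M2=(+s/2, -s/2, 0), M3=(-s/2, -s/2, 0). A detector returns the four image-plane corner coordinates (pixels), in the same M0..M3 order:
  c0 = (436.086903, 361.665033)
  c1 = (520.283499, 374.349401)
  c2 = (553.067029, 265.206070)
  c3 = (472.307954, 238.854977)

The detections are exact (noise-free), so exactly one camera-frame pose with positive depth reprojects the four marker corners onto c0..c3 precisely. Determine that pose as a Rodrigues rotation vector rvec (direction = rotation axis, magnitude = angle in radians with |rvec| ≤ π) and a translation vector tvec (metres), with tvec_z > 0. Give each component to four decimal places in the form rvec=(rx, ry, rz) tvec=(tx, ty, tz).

rvec=(0.0958, -0.4721, 0.2733) tvec=(0.3085, 0.1497, 0.8934)

Intrinsics K: fx=467.1, fy=478.7, cx=336.5, cy=230.6
Marker side s = 0.226 m; corners in marker frame (Z=0):
  M0 = (-0.1130, +0.1130, 0)
  M1 = (+0.1130, +0.1130, 0)
  M2 = (+0.1130, -0.1130, 0)
  M3 = (-0.1130, -0.1130, 0)
Detected image corners:
  c0 = (436.086903, 361.665033) px
  c1 = (520.283499, 374.349401) px
  c2 = (553.067029, 265.206070) px
  c3 = (472.307954, 238.854977) px
Planar DLT: solve 8×8 A·h = b for H (H[2,2]=1):
  H  [+620.67693 -136.62160 +497.78008]
  H  [+246.26043 +521.16940 +310.79435]
  H  [+0.51612 +0.03149 +1.00000]
B = K⁻¹H; ‖b₁‖=1.119301, ‖b₂‖=1.119301; λ = 2/(‖b₁‖+‖b₂‖) = 0.893415, sign → tz>0 ⇒ λ=+0.893415
r₁ = λ·B[:,0] = (+0.85498,+0.23748,+0.46111); r₂ = λ·B[:,1] = (-0.28158,+0.95913,+0.02813)
r₃ = r₁×r₂ = (-0.43558,-0.15389,+0.88690); SVD([r₁ r₂ r₃]) → R = UVᵀ:
  R  [+0.85498 -0.28158 -0.43558]
  R  [+0.23748 +0.95913 -0.15389]
  R  [+0.46111 +0.02813 +0.88690]
t = (+0.30848, +0.14967, +0.89341) m
tr R = 2.700999; θ = arccos((tr R − 1)/2) = 0.553862 rad = 31.734°
axis k = ((R−Rᵀ)₃₂, (R−Rᵀ)₁₃, (R−Rᵀ)₂₁) / (2 sinθ) = (+0.173032, -0.852404, +0.493425)
rvec = θ·k = (+0.095836, -0.472114, +0.273289)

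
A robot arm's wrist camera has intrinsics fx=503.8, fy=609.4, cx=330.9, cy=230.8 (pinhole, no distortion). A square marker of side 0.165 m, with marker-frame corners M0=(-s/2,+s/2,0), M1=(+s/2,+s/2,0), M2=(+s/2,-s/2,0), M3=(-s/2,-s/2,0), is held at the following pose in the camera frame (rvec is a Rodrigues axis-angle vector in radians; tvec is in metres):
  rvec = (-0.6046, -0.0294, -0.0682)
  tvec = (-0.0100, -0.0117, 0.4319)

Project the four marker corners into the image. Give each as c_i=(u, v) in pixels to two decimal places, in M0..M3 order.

c0=(216.87, 327.63) c1=(432.26, 311.34) c2=(400.10, 124.77) c3=(226.61, 134.76)

Intrinsics K: fx=503.8, fy=609.4, cx=330.9, cy=230.8
Marker side s = 0.165 m; corners in marker frame (Z=0):
  M0 = (-0.0825, +0.0825, 0)
  M1 = (+0.0825, +0.0825, 0)
  M2 = (+0.0825, -0.0825, 0)
  M3 = (-0.0825, -0.0825, 0)
rvec = (-0.6046, -0.0294, -0.0682), |rvec| = θ = 0.60914 rad = 34.901°
Rodrigues: sinθ=0.57217, 1−cosθ=0.17986; R = I + sinθ·[k]× + (1−cosθ)·[k]×²:
    [+0.99733 +0.07268 -0.00763]
    [-0.05544 +0.82056 +0.56887]
    [+0.04760 -0.56693 +0.82239]
t = (-0.0100, -0.0117, 0.4319) m
M0: Pc = R·M0+t = (-0.08628, +0.06057, +0.38120); u = 503.8·(-0.08628)/0.38120 + 330.9 = 216.8666, v = 609.4·(+0.06057)/0.38120 + 230.8 = 327.6291
M1: Pc = R·M1+t = (+0.07828, +0.05142, +0.38906); u = 503.8·(+0.07828)/0.38906 + 330.9 = 432.2609, v = 609.4·(+0.05142)/0.38906 + 230.8 = 311.3449
M2: Pc = R·M2+t = (+0.06628, -0.08397, +0.48260); u = 503.8·(+0.06628)/0.48260 + 330.9 = 400.0956, v = 609.4·(-0.08397)/0.48260 + 230.8 = 124.7670
M3: Pc = R·M3+t = (-0.09828, -0.07482, +0.47474); u = 503.8·(-0.09828)/0.47474 + 330.9 = 226.6100, v = 609.4·(-0.07482)/0.47474 + 230.8 = 134.7558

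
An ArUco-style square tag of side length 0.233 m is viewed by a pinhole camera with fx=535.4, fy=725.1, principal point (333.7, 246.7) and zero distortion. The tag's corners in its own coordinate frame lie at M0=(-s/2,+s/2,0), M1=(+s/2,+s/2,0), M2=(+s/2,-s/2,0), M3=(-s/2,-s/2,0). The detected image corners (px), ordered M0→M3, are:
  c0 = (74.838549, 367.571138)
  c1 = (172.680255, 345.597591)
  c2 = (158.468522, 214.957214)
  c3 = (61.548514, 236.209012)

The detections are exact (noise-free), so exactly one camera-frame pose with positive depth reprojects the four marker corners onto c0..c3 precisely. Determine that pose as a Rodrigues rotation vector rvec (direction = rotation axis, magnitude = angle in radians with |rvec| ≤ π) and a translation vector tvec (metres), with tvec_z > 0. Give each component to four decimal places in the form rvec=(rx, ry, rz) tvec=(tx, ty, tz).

rvec=(-0.0564, -0.0166, -0.1631) tvec=(-0.5161, 0.0774, 1.2749)

Intrinsics K: fx=535.4, fy=725.1, cx=333.7, cy=246.7
Marker side s = 0.233 m; corners in marker frame (Z=0):
  M0 = (-0.1165, +0.1165, 0)
  M1 = (+0.1165, +0.1165, 0)
  M2 = (+0.1165, -0.1165, 0)
  M3 = (-0.1165, -0.1165, 0)
Detected image corners:
  c0 = (74.838549, 367.571138) px
  c1 = (172.680255, 345.597591) px
  c2 = (158.468522, 214.957214) px
  c3 = (61.548514, 236.209012) px
Planar DLT: solve 8×8 A·h = b for H (H[2,2]=1):
  H  [+419.86909 +53.99916 +116.94348]
  H  [-87.93065 +549.72920 +290.73507]
  H  [+0.01656 -0.04296 +1.00000]
B = K⁻¹H; ‖b₁‖=0.784406, ‖b₂‖=0.784406; λ = 2/(‖b₁‖+‖b₂‖) = 1.274851, sign → tz>0 ⇒ λ=+1.274851
r₁ = λ·B[:,0] = (+0.98660,-0.16178,+0.02111); r₂ = λ·B[:,1] = (+0.16271,+0.98515,-0.05477)
r₃ = r₁×r₂ = (-0.01194,+0.05747,+0.99828); SVD([r₁ r₂ r₃]) → R = UVᵀ:
  R  [+0.98660 +0.16271 -0.01194]
  R  [-0.16178 +0.98515 +0.05747]
  R  [+0.02111 -0.05477 +0.99828]
t = (-0.51612, +0.07742, +1.27485) m
tr R = 2.970029; θ = arccos((tr R − 1)/2) = 0.173337 rad = 9.931°
axis k = ((R−Rᵀ)₃₂, (R−Rᵀ)₁₃, (R−Rᵀ)₂₁) / (2 sinθ) = (-0.325377, -0.095799, -0.940719)
rvec = θ·k = (-0.056400, -0.016606, -0.163062)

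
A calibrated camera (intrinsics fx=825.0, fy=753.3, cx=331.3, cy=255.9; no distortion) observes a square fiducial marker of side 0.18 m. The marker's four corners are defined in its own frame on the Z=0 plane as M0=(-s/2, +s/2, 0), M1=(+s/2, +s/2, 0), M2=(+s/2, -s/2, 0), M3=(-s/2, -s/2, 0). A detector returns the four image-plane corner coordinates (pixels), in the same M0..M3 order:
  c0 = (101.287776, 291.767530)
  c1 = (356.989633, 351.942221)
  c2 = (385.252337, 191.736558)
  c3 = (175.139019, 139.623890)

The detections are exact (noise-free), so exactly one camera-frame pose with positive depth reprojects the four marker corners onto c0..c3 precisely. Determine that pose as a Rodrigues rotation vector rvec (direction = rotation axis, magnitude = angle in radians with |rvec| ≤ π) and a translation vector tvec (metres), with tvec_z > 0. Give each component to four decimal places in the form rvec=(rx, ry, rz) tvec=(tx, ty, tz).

Intrinsics K: fx=825.0, fy=753.3, cx=331.3, cy=255.9
Marker side s = 0.18 m; corners in marker frame (Z=0):
  M0 = (-0.0900, +0.0900, 0)
  M1 = (+0.0900, +0.0900, 0)
  M2 = (+0.0900, -0.0900, 0)
  M3 = (-0.0900, -0.0900, 0)
Detected image corners:
  c0 = (101.287776, 291.767530) px
  c1 = (356.989633, 351.942221) px
  c2 = (385.252337, 191.736558) px
  c3 = (175.139019, 139.623890) px
Planar DLT: solve 8×8 A·h = b for H (H[2,2]=1):
  H  [+1306.36089 -554.09253 +258.12869]
  H  [+333.29038 +607.91061 +236.51786]
  H  [+0.09653 -1.06627 +1.00000]
B = K⁻¹H; ‖b₁‖=1.601013, ‖b₂‖=1.601013; λ = 2/(‖b₁‖+‖b₂‖) = 0.624604, sign → tz>0 ⇒ λ=+0.624604
r₁ = λ·B[:,0] = (+0.96483,+0.25587,+0.06029); r₂ = λ·B[:,1] = (-0.15205,+0.73030,-0.66599)
r₃ = r₁×r₂ = (-0.21444,+0.63340,+0.74352); SVD([r₁ r₂ r₃]) → R = UVᵀ:
  R  [+0.96483 -0.15205 -0.21444]
  R  [+0.25587 +0.73030 +0.63340]
  R  [+0.06029 -0.66599 +0.74352]
t = (-0.05540, -0.01607, +0.62460) m
tr R = 2.438642; θ = arccos((tr R − 1)/2) = 0.767972 rad = 44.002°
axis k = ((R−Rᵀ)₃₂, (R−Rᵀ)₁₃, (R−Rᵀ)₂₁) / (2 sinθ) = (-0.935251, -0.197738, +0.293606)
rvec = θ·k = (-0.718247, -0.151857, +0.225481)

rvec=(-0.7182, -0.1519, 0.2255) tvec=(-0.0554, -0.0161, 0.6246)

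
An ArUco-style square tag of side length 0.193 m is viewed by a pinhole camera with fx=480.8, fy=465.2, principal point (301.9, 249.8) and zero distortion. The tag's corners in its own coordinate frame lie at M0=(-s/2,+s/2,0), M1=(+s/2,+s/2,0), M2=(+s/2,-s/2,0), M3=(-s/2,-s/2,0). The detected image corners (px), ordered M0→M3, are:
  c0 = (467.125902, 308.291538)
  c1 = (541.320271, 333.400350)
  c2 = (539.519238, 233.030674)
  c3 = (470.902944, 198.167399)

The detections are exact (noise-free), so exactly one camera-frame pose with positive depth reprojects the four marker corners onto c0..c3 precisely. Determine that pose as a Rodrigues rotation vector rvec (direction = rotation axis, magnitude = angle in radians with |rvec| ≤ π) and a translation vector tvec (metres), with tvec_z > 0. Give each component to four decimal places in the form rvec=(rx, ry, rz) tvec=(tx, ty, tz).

Intrinsics K: fx=480.8, fy=465.2, cx=301.9, cy=249.8
Marker side s = 0.193 m; corners in marker frame (Z=0):
  M0 = (-0.0965, +0.0965, 0)
  M1 = (+0.0965, +0.0965, 0)
  M2 = (+0.0965, -0.0965, 0)
  M3 = (-0.0965, -0.0965, 0)
Detected image corners:
  c0 = (467.125902, 308.291538) px
  c1 = (541.320271, 333.400350) px
  c2 = (539.519238, 233.030674) px
  c3 = (470.902944, 198.167399) px
Planar DLT: solve 8×8 A·h = b for H (H[2,2]=1):
  H  [+668.81999 -204.43807 +506.77974]
  H  [+315.44419 +437.51027 +267.06699]
  H  [+0.59320 -0.39655 +1.00000]
B = K⁻¹H; ‖b₁‖=1.232342, ‖b₂‖=1.232342; λ = 2/(‖b₁‖+‖b₂‖) = 0.811463, sign → tz>0 ⇒ λ=+0.811463
r₁ = λ·B[:,0] = (+0.82654,+0.29176,+0.48136); r₂ = λ·B[:,1] = (-0.14298,+0.93595,-0.32179)
r₃ = r₁×r₂ = (-0.54441,+0.19714,+0.81532); SVD([r₁ r₂ r₃]) → R = UVᵀ:
  R  [+0.82654 -0.14298 -0.54441]
  R  [+0.29176 +0.93595 +0.19714]
  R  [+0.48136 -0.32179 +0.81532]
t = (+0.34578, +0.03012, +0.81146) m
tr R = 2.577815; θ = arccos((tr R − 1)/2) = 0.661768 rad = 37.916°
axis k = ((R−Rᵀ)₃₂, (R−Rᵀ)₁₃, (R−Rᵀ)₂₁) / (2 sinθ) = (-0.422229, -0.834623, +0.353733)
rvec = θ·k = (-0.279417, -0.552327, +0.234089)

rvec=(-0.2794, -0.5523, 0.2341) tvec=(0.3458, 0.0301, 0.8115)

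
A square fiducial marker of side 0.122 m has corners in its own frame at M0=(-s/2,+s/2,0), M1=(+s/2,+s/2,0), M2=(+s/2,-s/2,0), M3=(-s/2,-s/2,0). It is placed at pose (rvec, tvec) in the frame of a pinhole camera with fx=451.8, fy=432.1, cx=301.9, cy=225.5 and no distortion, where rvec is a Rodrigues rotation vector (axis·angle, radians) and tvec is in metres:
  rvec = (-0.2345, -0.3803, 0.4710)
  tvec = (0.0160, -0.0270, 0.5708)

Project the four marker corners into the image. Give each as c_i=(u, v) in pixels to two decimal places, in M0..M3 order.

Intrinsics K: fx=451.8, fy=432.1, cx=301.9, cy=225.5
Marker side s = 0.122 m; corners in marker frame (Z=0):
  M0 = (-0.0610, +0.0610, 0)
  M1 = (+0.0610, +0.0610, 0)
  M2 = (+0.0610, -0.0610, 0)
  M3 = (-0.0610, -0.0610, 0)
rvec = (-0.2345, -0.3803, 0.4710), |rvec| = θ = 0.64920 rad = 37.196°
Rodrigues: sinθ=0.60455, 1−cosθ=0.20343; R = I + sinθ·[k]× + (1−cosθ)·[k]×²:
    [+0.82311 -0.39556 -0.40746]
    [+0.48165 +0.86638 +0.13191]
    [+0.30083 -0.30483 +0.90365]
t = (0.0160, -0.0270, 0.5708) m
M0: Pc = R·M0+t = (-0.05834, -0.00353, +0.53385); u = 451.8·(-0.05834)/0.53385 + 301.9 = 252.5279, v = 432.1·(-0.00353)/0.53385 + 225.5 = 222.6415
M1: Pc = R·M1+t = (+0.04208, +0.05523, +0.57056); u = 451.8·(+0.04208)/0.57056 + 301.9 = 335.2219, v = 432.1·(+0.05523)/0.57056 + 225.5 = 267.3273
M2: Pc = R·M2+t = (+0.09034, -0.05047, +0.60775); u = 451.8·(+0.09034)/0.60775 + 301.9 = 369.0583, v = 432.1·(-0.05047)/0.60775 + 225.5 = 189.6176
M3: Pc = R·M3+t = (-0.01008, -0.10923, +0.57104); u = 451.8·(-0.01008)/0.57104 + 301.9 = 293.9244, v = 432.1·(-0.10923)/0.57104 + 225.5 = 142.8475

c0=(252.53, 222.64) c1=(335.22, 267.33) c2=(369.06, 189.62) c3=(293.92, 142.85)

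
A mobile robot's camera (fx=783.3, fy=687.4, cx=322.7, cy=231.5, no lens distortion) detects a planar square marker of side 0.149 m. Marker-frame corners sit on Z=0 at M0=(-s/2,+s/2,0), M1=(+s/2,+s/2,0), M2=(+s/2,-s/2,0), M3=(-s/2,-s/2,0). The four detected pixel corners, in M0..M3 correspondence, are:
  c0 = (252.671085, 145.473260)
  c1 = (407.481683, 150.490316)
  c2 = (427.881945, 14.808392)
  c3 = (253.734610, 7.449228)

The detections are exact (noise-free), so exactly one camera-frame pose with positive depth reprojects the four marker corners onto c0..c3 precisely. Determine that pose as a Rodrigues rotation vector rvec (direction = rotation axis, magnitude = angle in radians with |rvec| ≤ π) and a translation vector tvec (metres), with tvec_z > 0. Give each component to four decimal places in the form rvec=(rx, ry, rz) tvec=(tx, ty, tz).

Intrinsics K: fx=783.3, fy=687.4, cx=322.7, cy=231.5
Marker side s = 0.149 m; corners in marker frame (Z=0):
  M0 = (-0.0745, +0.0745, 0)
  M1 = (+0.0745, +0.0745, 0)
  M2 = (+0.0745, -0.0745, 0)
  M3 = (-0.0745, -0.0745, 0)
Detected image corners:
  c0 = (252.671085, 145.473260) px
  c1 = (407.481683, 150.490316) px
  c2 = (427.881945, 14.808392) px
  c3 = (253.734610, 7.449228) px
Planar DLT: solve 8×8 A·h = b for H (H[2,2]=1):
  H  [+1126.52945 +193.98999 +335.60856]
  H  [+47.34677 +981.61046 +83.62199]
  H  [+0.07895 +0.79417 +1.00000]
B = K⁻¹H; ‖b₁‖=1.408509, ‖b₂‖=1.408509; λ = 2/(‖b₁‖+‖b₂‖) = 0.709971, sign → tz>0 ⇒ λ=+0.709971
r₁ = λ·B[:,0] = (+0.99798,+0.03002,+0.05605); r₂ = λ·B[:,1] = (-0.05646,+0.82395,+0.56384)
r₃ = r₁×r₂ = (-0.02926,-0.56586,+0.82398); SVD([r₁ r₂ r₃]) → R = UVᵀ:
  R  [+0.99798 -0.05646 -0.02926]
  R  [+0.03002 +0.82395 -0.56586]
  R  [+0.05605 +0.56384 +0.82398]
t = (+0.01170, -0.15273, +0.70997) m
tr R = 2.645913; θ = arccos((tr R − 1)/2) = 0.604200 rad = 34.618°
axis k = ((R−Rᵀ)₃₂, (R−Rᵀ)₁₃, (R−Rᵀ)₂₁) / (2 sinθ) = (+0.994268, -0.075080, +0.076114)
rvec = θ·k = (+0.600737, -0.045363, +0.045988)

rvec=(0.6007, -0.0454, 0.0460) tvec=(0.0117, -0.1527, 0.7100)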